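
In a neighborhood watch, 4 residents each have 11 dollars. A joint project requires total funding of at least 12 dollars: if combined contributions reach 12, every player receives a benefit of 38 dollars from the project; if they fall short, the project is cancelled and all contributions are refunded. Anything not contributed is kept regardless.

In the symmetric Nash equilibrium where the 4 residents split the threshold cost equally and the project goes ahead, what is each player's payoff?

Equal share of the threshold: 12/4 = 3.
At this profile no one gains by cutting their contribution: any cut drops the total below 12, the project is cancelled, contributions are refunded, and the deviator ends with 11, which is less than 11 − 3 + 38 = 46. Contributing more than 3 just wastes the excess. So contributing exactly 3 is a best response.
Each player's payoff: 11 − 3 + 38 = 46.

46 dollars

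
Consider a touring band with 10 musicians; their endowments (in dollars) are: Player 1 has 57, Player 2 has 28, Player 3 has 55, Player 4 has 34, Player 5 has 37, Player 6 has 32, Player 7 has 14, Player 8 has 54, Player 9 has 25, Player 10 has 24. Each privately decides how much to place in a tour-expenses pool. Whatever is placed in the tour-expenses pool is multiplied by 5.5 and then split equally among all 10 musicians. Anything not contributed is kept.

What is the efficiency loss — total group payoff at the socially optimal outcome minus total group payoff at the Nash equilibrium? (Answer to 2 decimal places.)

1620.00 dollars

The private return per contributed unit is 5.5/10 = 0.5500 < 1 for every player regardless of endowment, so the Nash equilibrium is zero contribution and the group total is Σ E_j = 57 + 28 + 55 + 34 + 37 + 32 + 14 + 54 + 25 + 24 = 360.
Each contributed unit returns 5.500 to the group, so the social optimum is full contribution by everyone: group total = 5.500 × 360 = 1980.00.
Efficiency loss = (5.500 − 1) × 360 = 1620.00.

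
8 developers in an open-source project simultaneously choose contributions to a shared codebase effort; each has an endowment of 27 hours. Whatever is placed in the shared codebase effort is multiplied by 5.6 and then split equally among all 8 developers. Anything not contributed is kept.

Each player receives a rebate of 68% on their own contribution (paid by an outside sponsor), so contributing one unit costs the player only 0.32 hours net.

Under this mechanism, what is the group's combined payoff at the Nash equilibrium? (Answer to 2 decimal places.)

Under the mechanism each unit contributed yields (5.6/8) / 0.32 = 2.1875 back to its contributor per unit of net cost, which exceeds 1, making full contribution the dominant choice for everyone.
At the Nash equilibrium everyone contributes 27. Group total payoff = 8 × (27 × 0.68 + 5.6 × 27) = 1356.48.

1356.48 hours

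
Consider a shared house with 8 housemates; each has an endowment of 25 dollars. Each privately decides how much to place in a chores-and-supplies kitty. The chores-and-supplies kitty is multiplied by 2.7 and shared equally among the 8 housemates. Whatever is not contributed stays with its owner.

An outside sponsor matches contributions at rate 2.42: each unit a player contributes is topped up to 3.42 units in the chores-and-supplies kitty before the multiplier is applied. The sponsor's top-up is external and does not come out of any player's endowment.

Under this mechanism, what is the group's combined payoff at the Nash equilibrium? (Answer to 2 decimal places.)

With the mechanism, a contributed unit returns 2.7 × 3.42 / 8 = 1.1543 per unit of net cost to the contributor — now above 1 — so contributing fully is weakly dominant for every player.
At the Nash equilibrium everyone contributes 25. Group total payoff = 2.7 × 3.42 × 200 = 1846.80.

1846.80 dollars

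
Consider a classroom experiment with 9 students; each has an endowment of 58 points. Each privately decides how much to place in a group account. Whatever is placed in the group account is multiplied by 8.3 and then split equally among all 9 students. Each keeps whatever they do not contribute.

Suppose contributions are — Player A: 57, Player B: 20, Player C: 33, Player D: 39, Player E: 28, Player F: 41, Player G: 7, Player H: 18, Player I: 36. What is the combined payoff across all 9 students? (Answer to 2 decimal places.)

2558.70 points

Total contributed: 57 + 20 + 33 + 39 + 28 + 41 + 7 + 18 + 36 = 279; total kept: 9 × 58 − 279 = 243.
The group account pays out 8.3 × 279 = 2315.70 in aggregate.
Group total = 243 + 2315.70 = 2558.70.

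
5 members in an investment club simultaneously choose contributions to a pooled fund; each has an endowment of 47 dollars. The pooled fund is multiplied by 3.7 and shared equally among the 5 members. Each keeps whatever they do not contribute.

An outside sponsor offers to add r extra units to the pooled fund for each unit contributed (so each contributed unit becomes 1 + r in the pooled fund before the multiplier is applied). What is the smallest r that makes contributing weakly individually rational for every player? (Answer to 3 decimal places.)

0.351

With matching at rate r, one contributed unit becomes (1 + r) in the pooled fund and returns 3.7 × (1 + r) / 5 to the contributor.
Setting this equal to 1: 1 + r = 5/3.7 = 1.3514.
So the minimum matching rate is r = 1.3514 − 1 = 0.351.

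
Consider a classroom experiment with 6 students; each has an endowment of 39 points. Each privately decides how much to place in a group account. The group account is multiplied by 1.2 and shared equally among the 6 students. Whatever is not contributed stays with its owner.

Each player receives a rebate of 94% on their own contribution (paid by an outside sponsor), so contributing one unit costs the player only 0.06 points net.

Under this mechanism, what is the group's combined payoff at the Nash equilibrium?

The effective private return per unit is now (1.2/6) / 0.06 = 3.3333 > 1, so every player's dominant strategy flips to full contribution.
At the Nash equilibrium everyone contributes 39. Group total payoff = 6 × (39 × 0.94 + 1.2 × 39) = 500.76.

500.76 points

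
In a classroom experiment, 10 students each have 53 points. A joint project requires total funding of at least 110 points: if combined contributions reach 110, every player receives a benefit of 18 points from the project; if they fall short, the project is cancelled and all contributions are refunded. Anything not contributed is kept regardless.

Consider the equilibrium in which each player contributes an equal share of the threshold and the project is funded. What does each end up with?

60 points

Equal share of the threshold: 110/10 = 11.
At this profile no one gains by cutting their contribution: any cut drops the total below 110, the project is cancelled, contributions are refunded, and the deviator ends with 53, which is less than 53 − 11 + 18 = 60. Contributing more than 11 just wastes the excess. So contributing exactly 11 is a best response.
Each player's payoff: 53 − 11 + 18 = 60.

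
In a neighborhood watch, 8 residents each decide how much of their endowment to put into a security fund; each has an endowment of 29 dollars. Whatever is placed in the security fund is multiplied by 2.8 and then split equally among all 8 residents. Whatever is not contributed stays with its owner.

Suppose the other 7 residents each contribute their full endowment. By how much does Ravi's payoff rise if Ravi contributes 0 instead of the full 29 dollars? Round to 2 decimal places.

Switching from a contribution of 29 to 0 lets Ravi keep an extra 29 dollars, but lowers the security fund by 29, which costs Ravi their own share of that drop: 2.8/8 × 29 = 10.15.
Net gain = 29 − 10.15 = 18.85. The private return per contributed unit (0.3500) is below 1, so free-riding is indeed the best response regardless of what the others do.

18.85 dollars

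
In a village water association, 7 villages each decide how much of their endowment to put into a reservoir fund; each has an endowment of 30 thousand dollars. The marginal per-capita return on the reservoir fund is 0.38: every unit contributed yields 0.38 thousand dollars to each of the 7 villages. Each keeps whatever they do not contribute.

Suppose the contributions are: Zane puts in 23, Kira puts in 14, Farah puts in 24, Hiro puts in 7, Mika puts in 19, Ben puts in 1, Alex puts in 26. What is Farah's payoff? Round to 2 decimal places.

Total contributed: 23 + 14 + 24 + 7 + 19 + 1 + 26 = 114.
Each receives 0.38 × 114 = 43.32 from the reservoir fund.
Farah keeps 30 − 24 = 6, so Farah's payoff is 6 + 43.32 = 49.32.

49.32 thousand dollars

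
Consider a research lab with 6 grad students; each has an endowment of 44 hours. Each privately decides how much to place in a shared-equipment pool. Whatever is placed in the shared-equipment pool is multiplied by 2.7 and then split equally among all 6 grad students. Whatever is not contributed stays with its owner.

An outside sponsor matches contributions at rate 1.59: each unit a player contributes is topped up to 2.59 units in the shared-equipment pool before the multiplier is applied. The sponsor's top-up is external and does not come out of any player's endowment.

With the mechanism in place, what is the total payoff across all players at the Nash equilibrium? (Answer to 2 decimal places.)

Under the mechanism each unit contributed yields 2.7 × 2.59 / 6 = 1.1655 back to its contributor per unit of net cost, which exceeds 1, making full contribution the dominant choice for everyone.
At the Nash equilibrium everyone contributes 44. Group total payoff = 2.7 × 2.59 × 264 = 1846.15.

1846.15 hours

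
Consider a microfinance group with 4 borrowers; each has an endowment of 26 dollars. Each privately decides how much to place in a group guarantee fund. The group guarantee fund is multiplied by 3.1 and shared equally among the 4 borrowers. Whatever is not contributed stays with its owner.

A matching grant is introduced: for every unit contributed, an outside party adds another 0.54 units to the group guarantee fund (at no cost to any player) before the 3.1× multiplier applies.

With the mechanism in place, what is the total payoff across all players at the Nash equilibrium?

With the mechanism, a contributed unit returns 3.1 × 1.54 / 4 = 1.1935 per unit of net cost to the contributor — now above 1 — so contributing fully is weakly dominant for every player.
At the Nash equilibrium everyone contributes 26. Group total payoff = 3.1 × 1.54 × 104 = 496.50.

496.50 dollars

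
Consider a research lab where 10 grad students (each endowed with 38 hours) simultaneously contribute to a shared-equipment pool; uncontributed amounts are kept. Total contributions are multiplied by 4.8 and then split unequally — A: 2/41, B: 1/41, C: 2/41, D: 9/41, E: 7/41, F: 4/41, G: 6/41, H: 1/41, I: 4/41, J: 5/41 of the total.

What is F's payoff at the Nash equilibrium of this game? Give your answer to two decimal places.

55.80 hours

A player with share s gets back 4.8·s per unit contributed, so full contribution is dominant for anyone with s > 1/4.8 = 0.2083 and zero contribution is dominant for anyone below.
The only share above 0.2083 is D's 9/41, contributing 38; the remaining 9 contribute 0. Total contributed: 38.
F keeps 38 and receives 4.8 × 38 × 4/41 = 17.80 from the shared-equipment pool, for a payoff of 55.80.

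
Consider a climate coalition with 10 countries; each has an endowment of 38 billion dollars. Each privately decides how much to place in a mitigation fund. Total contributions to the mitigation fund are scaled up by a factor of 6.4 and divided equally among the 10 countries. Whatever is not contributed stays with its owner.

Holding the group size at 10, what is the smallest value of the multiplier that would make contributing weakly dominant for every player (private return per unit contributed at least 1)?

A contributed unit returns (multiplier)/10 to its contributor.
This reaches 1 exactly when the multiplier is 10.

10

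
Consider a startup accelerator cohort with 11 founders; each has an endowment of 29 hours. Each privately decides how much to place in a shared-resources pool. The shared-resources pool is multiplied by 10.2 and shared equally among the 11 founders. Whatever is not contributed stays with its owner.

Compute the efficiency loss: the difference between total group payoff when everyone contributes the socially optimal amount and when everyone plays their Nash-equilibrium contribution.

2934.80 hours

Each contributed unit returns 10.2/11 = 0.9273 to its contributor — below 1 — so contributing 0 is dominant for every player. At the Nash equilibrium everyone keeps their 29, and the group total is 11 × 29 = 319.
Each contributed unit returns 10.200 to the group as a whole (0.9273 to each of 11 players), which exceeds 1, so the social optimum is full contribution: group total = 10.200 × 319 = 3253.80.
Efficiency loss = 3253.80 − 319 = 2934.80.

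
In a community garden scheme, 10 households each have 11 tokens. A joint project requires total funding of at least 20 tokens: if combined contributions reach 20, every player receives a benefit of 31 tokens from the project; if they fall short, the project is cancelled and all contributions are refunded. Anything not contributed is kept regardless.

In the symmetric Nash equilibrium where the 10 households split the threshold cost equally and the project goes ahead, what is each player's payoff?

Equal share of the threshold: 20/10 = 2.
At this profile no one gains by cutting their contribution: any cut drops the total below 20, the project is cancelled, contributions are refunded, and the deviator ends with 11, which is less than 11 − 2 + 31 = 40. Contributing more than 2 just wastes the excess. So contributing exactly 2 is a best response.
Each player's payoff: 11 − 2 + 31 = 40.

40 tokens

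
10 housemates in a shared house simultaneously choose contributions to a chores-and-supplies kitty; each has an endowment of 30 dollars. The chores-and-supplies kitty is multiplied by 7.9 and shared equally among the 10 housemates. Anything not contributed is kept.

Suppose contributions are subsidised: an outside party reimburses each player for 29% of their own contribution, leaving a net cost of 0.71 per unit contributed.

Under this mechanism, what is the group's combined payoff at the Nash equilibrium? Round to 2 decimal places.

2457.00 dollars

Under the mechanism each unit contributed yields (7.9/10) / 0.71 = 1.1127 back to its contributor per unit of net cost, which exceeds 1, making full contribution the dominant choice for everyone.
At the Nash equilibrium everyone contributes 30. Group total payoff = 10 × (30 × 0.29 + 7.9 × 30) = 2457.00.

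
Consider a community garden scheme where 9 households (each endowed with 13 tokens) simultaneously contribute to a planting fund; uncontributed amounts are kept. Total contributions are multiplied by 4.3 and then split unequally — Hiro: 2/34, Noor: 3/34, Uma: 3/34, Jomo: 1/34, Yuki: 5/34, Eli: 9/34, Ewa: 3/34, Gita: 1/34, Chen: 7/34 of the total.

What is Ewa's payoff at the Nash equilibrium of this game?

17.93 tokens

For player j, contributing a unit is worthwhile iff 4.3 × (j's share) ≥ 1, i.e. iff j's share is at least 0.2326.
Eli alone (share 9/34) is above the threshold, contributing 13; the remaining 8 contribute 0. Total contributed: 13.
Ewa keeps 13 and receives 4.3 × 13 × 3/34 = 4.93 from the planting fund, for a payoff of 17.93.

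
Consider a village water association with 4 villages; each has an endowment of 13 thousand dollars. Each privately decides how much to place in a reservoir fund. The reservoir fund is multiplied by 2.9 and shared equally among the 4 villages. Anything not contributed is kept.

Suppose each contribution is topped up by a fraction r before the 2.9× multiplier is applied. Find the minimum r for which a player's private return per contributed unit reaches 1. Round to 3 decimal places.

0.379

With matching at rate r, one contributed unit becomes (1 + r) in the reservoir fund and returns 2.9 × (1 + r) / 4 to the contributor.
Setting this equal to 1: 1 + r = 4/2.9 = 1.3793.
So the minimum matching rate is r = 1.3793 − 1 = 0.379.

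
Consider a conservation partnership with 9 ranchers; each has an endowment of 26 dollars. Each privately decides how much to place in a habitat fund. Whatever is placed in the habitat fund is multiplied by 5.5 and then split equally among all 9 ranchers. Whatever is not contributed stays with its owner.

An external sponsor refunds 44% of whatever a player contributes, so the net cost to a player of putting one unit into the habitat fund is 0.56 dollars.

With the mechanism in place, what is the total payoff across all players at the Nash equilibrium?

1389.96 dollars

Under the mechanism each unit contributed yields (5.5/9) / 0.56 = 1.0913 back to its contributor per unit of net cost, which exceeds 1, making full contribution the dominant choice for everyone.
So the Nash equilibrium is full contribution by all 9; the group earns 9 × (26 × 0.44 + 5.5 × 26) = 1389.96.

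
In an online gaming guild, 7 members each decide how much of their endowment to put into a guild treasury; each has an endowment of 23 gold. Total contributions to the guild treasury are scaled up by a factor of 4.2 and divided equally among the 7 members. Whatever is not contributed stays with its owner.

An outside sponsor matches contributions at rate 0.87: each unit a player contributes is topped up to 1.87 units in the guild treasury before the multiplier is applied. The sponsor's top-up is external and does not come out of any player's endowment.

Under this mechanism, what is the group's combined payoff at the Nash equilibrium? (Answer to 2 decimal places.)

1264.49 gold

Under the mechanism each unit contributed yields 4.2 × 1.87 / 7 = 1.1220 back to its contributor per unit of net cost, which exceeds 1, making full contribution the dominant choice for everyone.
At the Nash equilibrium everyone contributes 23. Group total payoff = 4.2 × 1.87 × 161 = 1264.49.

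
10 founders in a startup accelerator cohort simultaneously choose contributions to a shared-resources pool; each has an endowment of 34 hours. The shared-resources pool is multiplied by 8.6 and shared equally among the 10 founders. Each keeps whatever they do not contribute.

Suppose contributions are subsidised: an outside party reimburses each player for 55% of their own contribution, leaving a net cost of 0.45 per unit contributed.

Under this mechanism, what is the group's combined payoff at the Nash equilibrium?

3111.00 hours

With the mechanism, a contributed unit returns (8.6/10) / 0.45 = 1.9111 per unit of net cost to the contributor — now above 1 — so contributing fully is weakly dominant for every player.
At the Nash equilibrium everyone contributes 34. Group total payoff = 10 × (34 × 0.55 + 8.6 × 34) = 3111.00.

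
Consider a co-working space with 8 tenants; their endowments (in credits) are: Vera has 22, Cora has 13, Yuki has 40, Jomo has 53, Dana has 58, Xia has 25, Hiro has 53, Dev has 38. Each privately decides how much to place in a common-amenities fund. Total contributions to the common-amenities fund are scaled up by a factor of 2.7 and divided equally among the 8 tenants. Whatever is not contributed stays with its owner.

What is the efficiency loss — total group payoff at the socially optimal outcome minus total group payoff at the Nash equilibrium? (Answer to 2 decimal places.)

513.40 credits

The private return per contributed unit is 2.7/8 = 0.3375 < 1 for every player regardless of endowment, so the Nash equilibrium is zero contribution and the group total is Σ E_j = 22 + 13 + 40 + 53 + 58 + 25 + 53 + 38 = 302.
Each contributed unit returns 2.700 to the group, so the social optimum is full contribution by everyone: group total = 2.700 × 302 = 815.40.
Efficiency loss = (2.700 − 1) × 302 = 513.40.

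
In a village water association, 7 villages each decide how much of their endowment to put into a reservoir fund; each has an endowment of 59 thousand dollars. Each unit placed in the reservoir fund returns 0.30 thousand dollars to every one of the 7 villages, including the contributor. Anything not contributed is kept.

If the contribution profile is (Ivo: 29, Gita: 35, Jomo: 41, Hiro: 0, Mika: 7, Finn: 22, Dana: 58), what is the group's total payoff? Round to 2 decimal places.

Total contributed: 29 + 35 + 41 + 0 + 7 + 22 + 58 = 192; total kept: 7 × 59 − 192 = 221.
The reservoir fund pays out 0.30 × 7 × 192 = 403.20 in aggregate.
Group total = 221 + 403.20 = 624.20.

624.20 thousand dollars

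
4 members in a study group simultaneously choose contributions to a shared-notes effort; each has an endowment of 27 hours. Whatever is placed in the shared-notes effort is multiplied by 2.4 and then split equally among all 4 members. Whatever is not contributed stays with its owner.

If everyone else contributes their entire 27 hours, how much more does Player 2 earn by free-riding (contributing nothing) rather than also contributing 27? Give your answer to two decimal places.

10.80 hours

Switching from a contribution of 27 to 0 lets Player 2 keep an extra 27 hours, but lowers the shared-notes effort by 27, which costs Player 2 their own share of that drop: 2.4/4 × 27 = 16.20.
Net gain = 27 − 16.20 = 10.80. The private return per contributed unit (0.6000) is below 1, so free-riding is indeed the best response regardless of what the others do.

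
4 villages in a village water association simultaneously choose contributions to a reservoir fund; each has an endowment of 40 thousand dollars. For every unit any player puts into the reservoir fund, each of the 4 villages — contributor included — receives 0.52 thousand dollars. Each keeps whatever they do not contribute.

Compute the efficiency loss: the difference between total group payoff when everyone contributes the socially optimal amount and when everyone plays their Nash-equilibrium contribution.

The private return per contributed unit is 0.52 < 1, so contributing 0 is dominant for every player. At the Nash equilibrium everyone keeps their 40, and the group total is 4 × 40 = 160.
Each contributed unit returns 2.080 to the group as a whole (0.52 to each of 4 players), which exceeds 1, so the social optimum is full contribution: group total = 2.080 × 160 = 332.80.
Efficiency loss = 332.80 − 160 = 172.80.

172.80 thousand dollars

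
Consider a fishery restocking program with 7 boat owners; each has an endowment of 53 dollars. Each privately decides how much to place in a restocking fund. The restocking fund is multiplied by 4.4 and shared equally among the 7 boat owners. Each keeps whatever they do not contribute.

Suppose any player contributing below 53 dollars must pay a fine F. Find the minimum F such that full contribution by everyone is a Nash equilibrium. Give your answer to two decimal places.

Given the others contribute fully, the best deviation is to contribute 0 (any partial contribution still incurs the fine and gives up units whose private return 0.6286 is below 1).
Deviating from 53 to 0 saves 53 dollars but forfeits the deviator's share of the drop in the restocking fund: 4.4/7 × 53 = 33.31.
So the deviation gain is 53 − 33.31 = 19.69, and the fine must be at least 19.69 dollars to wipe it out.

19.69 dollars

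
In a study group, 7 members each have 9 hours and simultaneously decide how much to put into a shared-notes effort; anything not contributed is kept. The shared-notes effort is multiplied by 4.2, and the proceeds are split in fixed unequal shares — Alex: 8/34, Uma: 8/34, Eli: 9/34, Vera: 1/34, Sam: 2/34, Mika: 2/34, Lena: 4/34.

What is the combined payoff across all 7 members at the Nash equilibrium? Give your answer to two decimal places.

91.80 hours

Each unit j contributes comes back to j as 4.2 × (j's share), so j prefers to contribute only if that share exceeds 1/4.2 = 0.2381; otherwise keeping the unit dominates.
Eli alone (share 9/34) is above the threshold, contributing 9; the remaining 6 contribute 0. Total contributed: 9.
The shared-notes effort pays out 4.2 × 9 = 37.80 in total (split across the unequal shares, but the aggregate is all that matters for the group sum).
The 6 free-riders keep 9 each, adding 54. Group total = 54 + 37.80 = 91.80.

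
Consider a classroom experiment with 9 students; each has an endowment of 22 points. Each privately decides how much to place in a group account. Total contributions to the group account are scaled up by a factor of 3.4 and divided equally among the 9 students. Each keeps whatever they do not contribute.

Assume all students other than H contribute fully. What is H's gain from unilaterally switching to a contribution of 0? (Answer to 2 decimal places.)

13.69 points

Switching from a contribution of 22 to 0 lets H keep an extra 22 points, but lowers the group account by 22, which costs H their own share of that drop: 3.4/9 × 22 = 8.31.
Net gain = 22 − 8.31 = 13.69. The private return per contributed unit (0.3778) is below 1, so free-riding is indeed the best response regardless of what the others do.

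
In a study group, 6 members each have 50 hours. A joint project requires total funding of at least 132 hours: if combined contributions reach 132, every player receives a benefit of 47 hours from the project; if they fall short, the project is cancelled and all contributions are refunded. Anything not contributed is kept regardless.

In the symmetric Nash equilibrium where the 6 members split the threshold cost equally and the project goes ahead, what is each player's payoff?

75 hours

Equal share of the threshold: 132/6 = 22.
At this profile no one gains by cutting their contribution: any cut drops the total below 132, the project is cancelled, contributions are refunded, and the deviator ends with 50, which is less than 50 − 22 + 47 = 75. Contributing more than 22 just wastes the excess. So contributing exactly 22 is a best response.
Each player's payoff: 50 − 22 + 47 = 75.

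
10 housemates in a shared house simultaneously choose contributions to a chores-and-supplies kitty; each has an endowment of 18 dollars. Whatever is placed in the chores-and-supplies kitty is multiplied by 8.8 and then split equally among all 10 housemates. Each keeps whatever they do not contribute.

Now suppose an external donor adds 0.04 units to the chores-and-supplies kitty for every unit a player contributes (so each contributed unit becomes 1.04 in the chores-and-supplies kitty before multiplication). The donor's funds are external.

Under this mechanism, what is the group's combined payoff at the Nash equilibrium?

180.00 dollars

The effective private return is 8.8 × 1.04 / 10 = 0.9152, which is still under 1, so the mechanism doesn't change anyone's dominant strategy: zero contribution.
At the Nash equilibrium no one contributes; group total payoff = 10 × 18 = 180.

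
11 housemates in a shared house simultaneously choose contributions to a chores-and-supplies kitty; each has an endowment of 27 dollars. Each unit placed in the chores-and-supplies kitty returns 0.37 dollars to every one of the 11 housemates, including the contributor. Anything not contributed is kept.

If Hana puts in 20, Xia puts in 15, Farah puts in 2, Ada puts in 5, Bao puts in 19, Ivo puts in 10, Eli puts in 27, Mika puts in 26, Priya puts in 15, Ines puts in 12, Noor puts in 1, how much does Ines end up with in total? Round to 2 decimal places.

Total contributed: 20 + 15 + 2 + 5 + 19 + 10 + 27 + 26 + 15 + 12 + 1 = 152.
Each receives 0.37 × 152 = 56.24 from the chores-and-supplies kitty.
Ines keeps 27 − 12 = 15, so Ines's payoff is 15 + 56.24 = 71.24.

71.24 dollars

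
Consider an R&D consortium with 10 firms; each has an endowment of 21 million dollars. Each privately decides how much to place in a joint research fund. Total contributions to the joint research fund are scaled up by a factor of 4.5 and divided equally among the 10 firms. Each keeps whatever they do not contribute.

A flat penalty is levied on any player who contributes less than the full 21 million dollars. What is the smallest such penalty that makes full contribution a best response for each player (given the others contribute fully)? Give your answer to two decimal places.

Given the others contribute fully, the best deviation is to contribute 0 (any partial contribution still incurs the fine and gives up units whose private return 0.4500 is below 1).
Deviating from 21 to 0 saves 21 million dollars but forfeits the deviator's share of the drop in the joint research fund: 4.5/10 × 21 = 9.45.
So the deviation gain is 21 − 9.45 = 11.55, and the fine must be at least 11.55 million dollars to wipe it out.

11.55 million dollars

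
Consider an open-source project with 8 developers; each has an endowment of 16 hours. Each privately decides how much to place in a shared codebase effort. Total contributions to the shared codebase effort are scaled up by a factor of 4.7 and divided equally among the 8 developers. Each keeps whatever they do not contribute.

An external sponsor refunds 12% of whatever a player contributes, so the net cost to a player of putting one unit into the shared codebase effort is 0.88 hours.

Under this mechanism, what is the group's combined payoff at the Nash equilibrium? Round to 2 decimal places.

128.00 hours

Even with the mechanism, each unit contributed returns only (4.7/8) / 0.88 = 0.6676 per unit of net cost, so contributing nothing is still dominant.
Everyone keeps their endowment and the group total is 8 × 16 = 128.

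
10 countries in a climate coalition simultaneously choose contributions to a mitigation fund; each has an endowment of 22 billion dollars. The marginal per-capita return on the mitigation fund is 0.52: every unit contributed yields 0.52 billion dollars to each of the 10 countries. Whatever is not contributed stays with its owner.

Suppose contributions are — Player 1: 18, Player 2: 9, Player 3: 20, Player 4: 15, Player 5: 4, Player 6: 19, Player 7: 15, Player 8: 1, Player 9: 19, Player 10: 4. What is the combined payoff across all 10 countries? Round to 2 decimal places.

Total contributed: 18 + 9 + 20 + 15 + 4 + 19 + 15 + 1 + 19 + 4 = 124; total kept: 10 × 22 − 124 = 96.
The mitigation fund pays out 0.52 × 10 × 124 = 644.80 in aggregate.
Group total = 96 + 644.80 = 740.80.

740.80 billion dollars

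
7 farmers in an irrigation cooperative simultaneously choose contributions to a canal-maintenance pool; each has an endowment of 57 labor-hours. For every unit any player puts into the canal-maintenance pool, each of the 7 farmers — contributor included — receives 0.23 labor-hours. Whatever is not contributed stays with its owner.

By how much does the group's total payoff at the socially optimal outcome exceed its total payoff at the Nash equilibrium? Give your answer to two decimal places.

The private return per contributed unit is 0.23 < 1, so contributing 0 is dominant for every player. At the Nash equilibrium everyone keeps their 57, and the group total is 7 × 57 = 399.
Each contributed unit returns 1.610 to the group as a whole (0.23 to each of 7 players), which exceeds 1, so the social optimum is full contribution: group total = 1.610 × 399 = 642.39.
Efficiency loss = 642.39 − 399 = 243.39.

243.39 labor-hours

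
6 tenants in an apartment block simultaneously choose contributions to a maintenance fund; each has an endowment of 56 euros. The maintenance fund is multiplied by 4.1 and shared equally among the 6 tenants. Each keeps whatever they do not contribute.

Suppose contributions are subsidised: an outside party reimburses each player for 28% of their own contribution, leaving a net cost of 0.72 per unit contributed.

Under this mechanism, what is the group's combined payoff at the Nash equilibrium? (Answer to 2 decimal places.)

336.00 euros

Even with the mechanism, each unit contributed returns only (4.1/6) / 0.72 = 0.9491 per unit of net cost, so contributing nothing is still dominant.
At the Nash equilibrium no one contributes; group total payoff = 6 × 56 = 336.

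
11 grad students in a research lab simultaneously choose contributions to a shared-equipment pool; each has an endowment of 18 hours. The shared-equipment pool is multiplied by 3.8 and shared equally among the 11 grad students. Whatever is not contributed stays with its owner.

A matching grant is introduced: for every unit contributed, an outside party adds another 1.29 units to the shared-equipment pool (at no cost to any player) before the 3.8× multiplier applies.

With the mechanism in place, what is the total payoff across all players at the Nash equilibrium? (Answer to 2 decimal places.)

Even with the mechanism, each unit contributed returns only 3.8 × 2.29 / 11 = 0.7911 per unit of net cost, so contributing nothing is still dominant.
Everyone keeps their endowment and the group total is 11 × 18 = 198.

198.00 hours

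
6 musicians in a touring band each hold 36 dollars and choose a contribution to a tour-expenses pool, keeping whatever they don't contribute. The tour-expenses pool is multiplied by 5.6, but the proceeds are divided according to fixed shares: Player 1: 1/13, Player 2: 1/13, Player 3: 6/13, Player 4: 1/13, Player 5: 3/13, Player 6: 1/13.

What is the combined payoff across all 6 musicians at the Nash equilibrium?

A player with share s gets back 5.6·s per unit contributed, so full contribution is dominant for anyone with s > 1/5.6 = 0.1786 and zero contribution is dominant for anyone below.
Player 3 and Player 5 clear that bar, contributing 36 each; the remaining 4 contribute 0. Total contributed: 72.
The tour-expenses pool pays out 5.6 × 72 = 403.20 in total (split across the unequal shares, but the aggregate is all that matters for the group sum).
The 4 free-riders keep 36 each, adding 144. Group total = 144 + 403.20 = 547.20.

547.20 dollars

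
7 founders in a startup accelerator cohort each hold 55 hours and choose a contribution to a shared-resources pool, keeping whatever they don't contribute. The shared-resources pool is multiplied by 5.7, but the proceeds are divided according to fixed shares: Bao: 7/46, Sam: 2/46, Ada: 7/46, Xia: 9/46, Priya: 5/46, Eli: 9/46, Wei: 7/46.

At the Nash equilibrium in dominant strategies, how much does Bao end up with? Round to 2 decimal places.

For player j, contributing a unit is worthwhile iff 5.7 × (j's share) ≥ 1, i.e. iff j's share is at least 0.1754.
The shares above 0.1754 belong to Xia and Eli, contributing 55 each; the remaining 5 contribute 0. Total contributed: 110.
Bao keeps 55 and receives 5.7 × 110 × 7/46 = 95.41 from the shared-resources pool, for a payoff of 150.41.

150.41 hours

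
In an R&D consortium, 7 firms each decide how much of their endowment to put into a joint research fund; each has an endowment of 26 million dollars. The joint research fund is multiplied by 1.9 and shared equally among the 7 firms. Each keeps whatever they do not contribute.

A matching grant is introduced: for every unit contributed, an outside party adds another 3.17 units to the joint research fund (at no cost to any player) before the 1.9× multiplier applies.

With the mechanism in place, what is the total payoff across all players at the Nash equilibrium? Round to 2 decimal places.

Under the mechanism each unit contributed yields 1.9 × 4.17 / 7 = 1.1319 back to its contributor per unit of net cost, which exceeds 1, making full contribution the dominant choice for everyone.
At the Nash equilibrium everyone contributes 26. Group total payoff = 1.9 × 4.17 × 182 = 1441.99.

1441.99 million dollars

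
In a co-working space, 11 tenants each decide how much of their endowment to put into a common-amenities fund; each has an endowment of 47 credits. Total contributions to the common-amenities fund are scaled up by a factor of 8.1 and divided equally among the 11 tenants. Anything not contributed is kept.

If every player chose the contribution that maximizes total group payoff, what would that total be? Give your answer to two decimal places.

4187.70 credits

Each contributed unit returns 8.100 to the group as a whole (0.7364 to each of 11 players), which exceeds 1, so the social optimum is full contribution: group total = 8.100 × 517 = 4187.70.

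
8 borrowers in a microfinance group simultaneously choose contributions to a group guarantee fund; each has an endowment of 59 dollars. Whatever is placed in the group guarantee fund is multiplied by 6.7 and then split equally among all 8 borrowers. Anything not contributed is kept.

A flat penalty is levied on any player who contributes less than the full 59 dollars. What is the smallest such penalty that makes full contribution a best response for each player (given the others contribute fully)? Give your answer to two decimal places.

Given the others contribute fully, the best deviation is to contribute 0 (any partial contribution still incurs the fine and gives up units whose private return 0.8375 is below 1).
Deviating from 59 to 0 saves 59 dollars but forfeits the deviator's share of the drop in the group guarantee fund: 6.7/8 × 59 = 49.41.
So the deviation gain is 59 − 49.41 = 9.59, and the fine must be at least 9.59 dollars to wipe it out.

9.59 dollars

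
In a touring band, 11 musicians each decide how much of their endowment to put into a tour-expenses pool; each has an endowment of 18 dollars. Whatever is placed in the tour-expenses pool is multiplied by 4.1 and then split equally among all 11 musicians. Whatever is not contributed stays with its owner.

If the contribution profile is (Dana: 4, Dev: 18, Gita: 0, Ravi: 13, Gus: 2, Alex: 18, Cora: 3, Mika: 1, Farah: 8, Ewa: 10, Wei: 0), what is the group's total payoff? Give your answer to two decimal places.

436.70 dollars

Total contributed: 4 + 18 + 0 + 13 + 2 + 18 + 3 + 1 + 8 + 10 + 0 = 77; total kept: 11 × 18 − 77 = 121.
The tour-expenses pool pays out 4.1 × 77 = 315.70 in aggregate.
Group total = 121 + 315.70 = 436.70.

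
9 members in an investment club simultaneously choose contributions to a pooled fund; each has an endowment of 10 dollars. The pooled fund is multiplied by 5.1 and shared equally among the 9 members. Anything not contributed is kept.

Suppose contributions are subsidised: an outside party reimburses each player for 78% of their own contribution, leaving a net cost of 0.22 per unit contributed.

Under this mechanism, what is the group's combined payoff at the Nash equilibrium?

The effective private return per unit is now (5.1/9) / 0.22 = 2.5758 > 1, so every player's dominant strategy flips to full contribution.
So the Nash equilibrium is full contribution by all 9; the group earns 9 × (10 × 0.78 + 5.1 × 10) = 529.20.

529.20 dollars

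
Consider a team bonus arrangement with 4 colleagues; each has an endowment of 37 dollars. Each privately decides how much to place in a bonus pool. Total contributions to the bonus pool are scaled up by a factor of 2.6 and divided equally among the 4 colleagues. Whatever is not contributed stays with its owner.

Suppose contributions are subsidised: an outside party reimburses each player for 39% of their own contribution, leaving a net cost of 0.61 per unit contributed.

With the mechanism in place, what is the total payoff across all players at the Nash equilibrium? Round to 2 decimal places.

The effective private return per unit is now (2.6/4) / 0.61 = 1.0656 > 1, so every player's dominant strategy flips to full contribution.
So the Nash equilibrium is full contribution by all 4; the group earns 4 × (37 × 0.39 + 2.6 × 37) = 442.52.

442.52 dollars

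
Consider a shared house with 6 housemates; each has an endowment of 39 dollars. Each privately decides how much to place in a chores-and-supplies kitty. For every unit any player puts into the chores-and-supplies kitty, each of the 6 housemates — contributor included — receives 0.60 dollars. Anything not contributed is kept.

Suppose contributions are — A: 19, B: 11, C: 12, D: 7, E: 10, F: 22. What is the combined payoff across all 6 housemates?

444.60 dollars

Total contributed: 19 + 11 + 12 + 7 + 10 + 22 = 81; total kept: 6 × 39 − 81 = 153.
The chores-and-supplies kitty pays out 0.60 × 6 × 81 = 291.60 in aggregate.
Group total = 153 + 291.60 = 444.60.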